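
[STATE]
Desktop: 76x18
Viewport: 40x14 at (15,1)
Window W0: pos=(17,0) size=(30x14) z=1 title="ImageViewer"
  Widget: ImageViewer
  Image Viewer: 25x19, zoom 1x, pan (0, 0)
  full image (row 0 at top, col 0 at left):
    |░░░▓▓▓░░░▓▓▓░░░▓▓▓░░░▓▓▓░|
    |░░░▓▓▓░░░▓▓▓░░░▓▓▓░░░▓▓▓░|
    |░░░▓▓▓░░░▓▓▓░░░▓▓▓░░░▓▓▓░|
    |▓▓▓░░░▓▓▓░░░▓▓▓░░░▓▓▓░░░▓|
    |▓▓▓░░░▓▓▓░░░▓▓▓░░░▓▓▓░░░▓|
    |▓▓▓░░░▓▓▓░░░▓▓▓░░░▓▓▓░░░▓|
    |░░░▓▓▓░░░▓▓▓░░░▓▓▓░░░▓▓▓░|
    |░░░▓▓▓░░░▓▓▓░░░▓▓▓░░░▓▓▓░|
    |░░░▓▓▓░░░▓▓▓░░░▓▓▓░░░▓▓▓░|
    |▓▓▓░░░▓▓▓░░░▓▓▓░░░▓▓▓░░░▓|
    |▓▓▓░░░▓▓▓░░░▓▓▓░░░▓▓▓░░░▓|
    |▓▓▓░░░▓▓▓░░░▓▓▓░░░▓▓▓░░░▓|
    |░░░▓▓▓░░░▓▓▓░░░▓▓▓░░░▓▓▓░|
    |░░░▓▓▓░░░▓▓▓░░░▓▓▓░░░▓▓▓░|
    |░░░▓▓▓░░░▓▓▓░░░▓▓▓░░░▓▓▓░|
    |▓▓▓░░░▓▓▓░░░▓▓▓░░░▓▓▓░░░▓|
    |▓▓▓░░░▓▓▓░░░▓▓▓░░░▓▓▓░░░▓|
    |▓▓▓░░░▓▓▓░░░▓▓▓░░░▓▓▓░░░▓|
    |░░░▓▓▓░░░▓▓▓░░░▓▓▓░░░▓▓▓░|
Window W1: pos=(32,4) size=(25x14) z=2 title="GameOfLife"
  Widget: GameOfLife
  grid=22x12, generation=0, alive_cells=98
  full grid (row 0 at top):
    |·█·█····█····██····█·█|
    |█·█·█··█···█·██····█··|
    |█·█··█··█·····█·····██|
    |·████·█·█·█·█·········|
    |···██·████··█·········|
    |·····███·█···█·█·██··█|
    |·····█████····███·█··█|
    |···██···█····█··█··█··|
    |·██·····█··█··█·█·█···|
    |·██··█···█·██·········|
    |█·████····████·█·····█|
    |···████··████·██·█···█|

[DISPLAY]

  ┃ ImageViewer                ┃        
  ┠────────────────────────────┨        
  ┃░░░▓▓▓░░░▓▓▓░░░▓▓▓░░░▓▓▓░   ┃        
  ┃░░░▓▓▓░░░▓▓▓░░┏━━━━━━━━━━━━━━━━━━━━━━
  ┃░░░▓▓▓░░░▓▓▓░░┃ GameOfLife           
  ┃▓▓▓░░░▓▓▓░░░▓▓┠──────────────────────
  ┃▓▓▓░░░▓▓▓░░░▓▓┃Gen: 0                
  ┃▓▓▓░░░▓▓▓░░░▓▓┃█·█·█··█···█·██····█··
  ┃░░░▓▓▓░░░▓▓▓░░┃█·█··█··█·····█·····██
  ┃░░░▓▓▓░░░▓▓▓░░┃·████·█·█·█·█·········
  ┃░░░▓▓▓░░░▓▓▓░░┃···██·████··█·········
  ┃▓▓▓░░░▓▓▓░░░▓▓┃·····███·█···█·█·██··█
  ┗━━━━━━━━━━━━━━┃·····█████····███·█··█
                 ┃···██···█····█··█··█··


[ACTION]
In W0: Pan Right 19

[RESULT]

  ┃ ImageViewer                ┃        
  ┠────────────────────────────┨        
  ┃░░▓▓▓░                      ┃        
  ┃░░▓▓▓░        ┏━━━━━━━━━━━━━━━━━━━━━━
  ┃░░▓▓▓░        ┃ GameOfLife           
  ┃▓▓░░░▓        ┠──────────────────────
  ┃▓▓░░░▓        ┃Gen: 0                
  ┃▓▓░░░▓        ┃█·█·█··█···█·██····█··
  ┃░░▓▓▓░        ┃█·█··█··█·····█·····██
  ┃░░▓▓▓░        ┃·████·█·█·█·█·········
  ┃░░▓▓▓░        ┃···██·████··█·········
  ┃▓▓░░░▓        ┃·····███·█···█·█·██··█
  ┗━━━━━━━━━━━━━━┃·····█████····███·█··█
                 ┃···██···█····█··█··█··


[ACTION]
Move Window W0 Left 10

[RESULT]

iewer                ┃                  
─────────────────────┨                  
                     ┃                  
                 ┏━━━━━━━━━━━━━━━━━━━━━━
                 ┃ GameOfLife           
                 ┠──────────────────────
                 ┃Gen: 0                
                 ┃█·█·█··█···█·██····█··
                 ┃█·█··█··█·····█·····██
                 ┃·████·█·█·█·█·········
                 ┃···██·████··█·········
                 ┃·····███·█···█·█·██··█
━━━━━━━━━━━━━━━━━┃·····█████····███·█··█
                 ┃···██···█····█··█··█··


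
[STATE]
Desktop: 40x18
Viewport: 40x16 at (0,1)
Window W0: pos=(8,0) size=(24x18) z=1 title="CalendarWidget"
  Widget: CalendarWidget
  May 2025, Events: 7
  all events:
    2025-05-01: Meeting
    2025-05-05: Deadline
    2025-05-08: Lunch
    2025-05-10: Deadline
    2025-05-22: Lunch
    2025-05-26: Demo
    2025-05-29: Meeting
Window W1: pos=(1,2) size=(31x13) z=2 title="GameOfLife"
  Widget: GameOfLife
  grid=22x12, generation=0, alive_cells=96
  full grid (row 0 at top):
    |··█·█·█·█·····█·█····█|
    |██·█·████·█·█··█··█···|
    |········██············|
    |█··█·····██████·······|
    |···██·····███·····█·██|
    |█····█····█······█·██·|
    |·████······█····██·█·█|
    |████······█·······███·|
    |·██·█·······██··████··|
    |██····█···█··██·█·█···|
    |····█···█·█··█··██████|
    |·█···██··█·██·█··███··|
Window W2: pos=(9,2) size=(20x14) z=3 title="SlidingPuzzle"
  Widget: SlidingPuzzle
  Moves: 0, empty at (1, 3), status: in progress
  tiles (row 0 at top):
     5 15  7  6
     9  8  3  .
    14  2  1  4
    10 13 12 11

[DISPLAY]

        ┃ CalendarWidget       ┃        
 ┏━━━━━━━┏━━━━━━━━━━━━━━━━━━┓━━┓        
 ┃ GameOf┃ SlidingPuzzle    ┃  ┃        
 ┠───────┠──────────────────┨──┨        
 ┃Gen: 0 ┃┌────┬────┬────┬──┃  ┃        
 ┃·······┃│  5 │ 15 │  7 │  ┃  ┃        
 ┃█··█···┃├────┼────┼────┼──┃  ┃        
 ┃···██··┃│  9 │  8 │  3 │  ┃  ┃        
 ┃█····█·┃├────┼────┼────┼──┃  ┃        
 ┃·████··┃│ 14 │  2 │  1 │  ┃  ┃        
 ┃████···┃├────┼────┼────┼──┃  ┃        
 ┃·██·█··┃│ 10 │ 13 │ 12 │ 1┃  ┃        
 ┃██····█┃└────┴────┴────┴──┃  ┃        
 ┗━━━━━━━┃Moves: 0          ┃━━┛        
        ┃┗━━━━━━━━━━━━━━━━━━┛  ┃        
        ┃                      ┃        


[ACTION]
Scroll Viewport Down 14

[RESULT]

 ┏━━━━━━━┏━━━━━━━━━━━━━━━━━━┓━━┓        
 ┃ GameOf┃ SlidingPuzzle    ┃  ┃        
 ┠───────┠──────────────────┨──┨        
 ┃Gen: 0 ┃┌────┬────┬────┬──┃  ┃        
 ┃·······┃│  5 │ 15 │  7 │  ┃  ┃        
 ┃█··█···┃├────┼────┼────┼──┃  ┃        
 ┃···██··┃│  9 │  8 │  3 │  ┃  ┃        
 ┃█····█·┃├────┼────┼────┼──┃  ┃        
 ┃·████··┃│ 14 │  2 │  1 │  ┃  ┃        
 ┃████···┃├────┼────┼────┼──┃  ┃        
 ┃·██·█··┃│ 10 │ 13 │ 12 │ 1┃  ┃        
 ┃██····█┃└────┴────┴────┴──┃  ┃        
 ┗━━━━━━━┃Moves: 0          ┃━━┛        
        ┃┗━━━━━━━━━━━━━━━━━━┛  ┃        
        ┃                      ┃        
        ┗━━━━━━━━━━━━━━━━━━━━━━┛        


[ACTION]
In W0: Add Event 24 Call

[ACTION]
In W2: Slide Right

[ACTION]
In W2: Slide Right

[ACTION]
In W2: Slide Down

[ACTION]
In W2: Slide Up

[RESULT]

 ┏━━━━━━━┏━━━━━━━━━━━━━━━━━━┓━━┓        
 ┃ GameOf┃ SlidingPuzzle    ┃  ┃        
 ┠───────┠──────────────────┨──┨        
 ┃Gen: 0 ┃┌────┬────┬────┬──┃  ┃        
 ┃·······┃│  5 │ 15 │  7 │  ┃  ┃        
 ┃█··█···┃├────┼────┼────┼──┃  ┃        
 ┃···██··┃│  9 │    │  8 │  ┃  ┃        
 ┃█····█·┃├────┼────┼────┼──┃  ┃        
 ┃·████··┃│ 14 │  2 │  1 │  ┃  ┃        
 ┃████···┃├────┼────┼────┼──┃  ┃        
 ┃·██·█··┃│ 10 │ 13 │ 12 │ 1┃  ┃        
 ┃██····█┃└────┴────┴────┴──┃  ┃        
 ┗━━━━━━━┃Moves: 4          ┃━━┛        
        ┃┗━━━━━━━━━━━━━━━━━━┛  ┃        
        ┃                      ┃        
        ┗━━━━━━━━━━━━━━━━━━━━━━┛        


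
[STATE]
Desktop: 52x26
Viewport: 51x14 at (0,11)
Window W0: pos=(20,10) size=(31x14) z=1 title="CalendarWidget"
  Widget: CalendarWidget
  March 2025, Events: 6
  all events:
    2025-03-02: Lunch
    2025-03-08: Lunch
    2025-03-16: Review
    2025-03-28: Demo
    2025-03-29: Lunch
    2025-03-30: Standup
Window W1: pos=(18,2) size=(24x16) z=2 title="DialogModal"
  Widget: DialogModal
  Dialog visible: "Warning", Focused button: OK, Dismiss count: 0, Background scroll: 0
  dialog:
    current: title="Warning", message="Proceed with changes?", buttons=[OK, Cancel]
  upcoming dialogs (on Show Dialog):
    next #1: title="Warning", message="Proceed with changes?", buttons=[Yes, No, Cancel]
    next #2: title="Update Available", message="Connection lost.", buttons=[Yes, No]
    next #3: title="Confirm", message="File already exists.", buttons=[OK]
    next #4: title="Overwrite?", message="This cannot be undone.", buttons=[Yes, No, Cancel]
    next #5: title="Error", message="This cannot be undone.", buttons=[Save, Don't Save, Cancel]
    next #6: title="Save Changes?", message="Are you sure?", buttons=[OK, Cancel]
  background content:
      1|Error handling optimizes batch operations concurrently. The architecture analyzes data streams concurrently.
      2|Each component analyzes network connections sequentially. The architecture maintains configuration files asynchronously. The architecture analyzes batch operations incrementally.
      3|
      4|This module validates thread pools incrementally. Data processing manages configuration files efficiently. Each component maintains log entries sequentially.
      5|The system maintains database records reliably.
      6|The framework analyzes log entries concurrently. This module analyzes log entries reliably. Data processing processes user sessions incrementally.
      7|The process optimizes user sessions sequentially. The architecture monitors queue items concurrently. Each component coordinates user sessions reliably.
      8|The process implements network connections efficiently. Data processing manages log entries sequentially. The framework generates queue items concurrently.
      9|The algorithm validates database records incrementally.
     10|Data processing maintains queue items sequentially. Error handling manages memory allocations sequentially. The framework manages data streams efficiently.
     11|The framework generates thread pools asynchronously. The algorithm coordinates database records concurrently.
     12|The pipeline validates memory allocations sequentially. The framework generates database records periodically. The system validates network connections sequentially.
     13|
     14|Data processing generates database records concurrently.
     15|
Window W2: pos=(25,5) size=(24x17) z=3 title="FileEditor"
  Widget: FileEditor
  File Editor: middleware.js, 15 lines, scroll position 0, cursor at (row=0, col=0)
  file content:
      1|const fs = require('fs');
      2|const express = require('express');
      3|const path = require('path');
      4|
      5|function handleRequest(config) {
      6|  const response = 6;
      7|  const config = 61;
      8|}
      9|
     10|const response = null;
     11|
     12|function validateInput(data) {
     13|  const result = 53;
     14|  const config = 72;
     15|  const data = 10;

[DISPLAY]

                  ┃Th│ [O┃                     ░┃ ┃
                  ┃Th└───┃function handleReques░┃─┨
                  ┃The al┃  const response = 6;░┃ ┃
                  ┃Data p┃  const config = 61; ░┃ ┃
                  ┃The fr┃}                    ░┃ ┃
                  ┃The pi┃                     ░┃ ┃
                  ┗━━━━━━┃const response = null░┃ ┃
                    ┃17 1┃                     ░┃ ┃
                    ┃24 2┃function validateInpu░┃ ┃
                    ┃31  ┃  const result = 53; ▼┃ ┃
                    ┃    ┗━━━━━━━━━━━━━━━━━━━━━━┛ ┃
                    ┃                             ┃
                    ┗━━━━━━━━━━━━━━━━━━━━━━━━━━━━━┛
                                                   


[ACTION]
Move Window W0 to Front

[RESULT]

                  ┃T┃ CalendarWidget              ┃
                  ┃T┠─────────────────────────────┨
                  ┃T┃          March 2025         ┃
                  ┃D┃Mo Tu We Th Fr Sa Su         ┃
                  ┃T┃                1  2*        ┃
                  ┃T┃ 3  4  5  6  7  8*  9        ┃
                  ┗━┃10 11 12 13 14 15 16*        ┃
                    ┃17 18 19 20 21 22 23         ┃
                    ┃24 25 26 27 28* 29* 30*      ┃
                    ┃31                           ┃
                    ┃                             ┃
                    ┃                             ┃
                    ┗━━━━━━━━━━━━━━━━━━━━━━━━━━━━━┛
                                                   


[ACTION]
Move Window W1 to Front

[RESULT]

                  ┃Th│ [OK]  Cancel   │s ┃        ┃
                  ┃Th└────────────────┘ts┃────────┨
                  ┃The algorithm validate┃        ┃
                  ┃Data processing mainta┃        ┃
                  ┃The framework generate┃        ┃
                  ┃The pipeline validates┃        ┃
                  ┗━━━━━━━━━━━━━━━━━━━━━━┛        ┃
                    ┃17 18 19 20 21 22 23         ┃
                    ┃24 25 26 27 28* 29* 30*      ┃
                    ┃31                           ┃
                    ┃                             ┃
                    ┃                             ┃
                    ┗━━━━━━━━━━━━━━━━━━━━━━━━━━━━━┛
                                                   


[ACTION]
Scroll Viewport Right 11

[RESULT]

                 ┃Th│ [OK]  Cancel   │s ┃        ┃ 
                 ┃Th└────────────────┘ts┃────────┨ 
                 ┃The algorithm validate┃        ┃ 
                 ┃Data processing mainta┃        ┃ 
                 ┃The framework generate┃        ┃ 
                 ┃The pipeline validates┃        ┃ 
                 ┗━━━━━━━━━━━━━━━━━━━━━━┛        ┃ 
                   ┃17 18 19 20 21 22 23         ┃ 
                   ┃24 25 26 27 28* 29* 30*      ┃ 
                   ┃31                           ┃ 
                   ┃                             ┃ 
                   ┃                             ┃ 
                   ┗━━━━━━━━━━━━━━━━━━━━━━━━━━━━━┛ 
                                                   


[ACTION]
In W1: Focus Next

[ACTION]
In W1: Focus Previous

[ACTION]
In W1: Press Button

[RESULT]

                 ┃The process optimizes ┃        ┃ 
                 ┃The process implements┃────────┨ 
                 ┃The algorithm validate┃        ┃ 
                 ┃Data processing mainta┃        ┃ 
                 ┃The framework generate┃        ┃ 
                 ┃The pipeline validates┃        ┃ 
                 ┗━━━━━━━━━━━━━━━━━━━━━━┛        ┃ 
                   ┃17 18 19 20 21 22 23         ┃ 
                   ┃24 25 26 27 28* 29* 30*      ┃ 
                   ┃31                           ┃ 
                   ┃                             ┃ 
                   ┃                             ┃ 
                   ┗━━━━━━━━━━━━━━━━━━━━━━━━━━━━━┛ 
                                                   


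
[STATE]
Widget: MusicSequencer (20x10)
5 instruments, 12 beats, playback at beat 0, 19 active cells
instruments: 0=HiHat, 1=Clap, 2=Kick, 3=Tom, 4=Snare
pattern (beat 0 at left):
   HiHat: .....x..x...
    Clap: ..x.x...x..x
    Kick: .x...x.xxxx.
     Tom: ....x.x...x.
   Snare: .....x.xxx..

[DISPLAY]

      ▼12345678901  
 HiHat·····█··█···  
  Clap··█·█···█··█  
  Kick·█···█·████·  
   Tom····█·█···█·  
 Snare·····█·███··  
                    
                    
                    
                    


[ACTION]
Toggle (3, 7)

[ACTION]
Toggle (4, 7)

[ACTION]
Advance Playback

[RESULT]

      0▼2345678901  
 HiHat·····█··█···  
  Clap··█·█···█··█  
  Kick·█···█·████·  
   Tom····█·██··█·  
 Snare·····█··██··  
                    
                    
                    
                    


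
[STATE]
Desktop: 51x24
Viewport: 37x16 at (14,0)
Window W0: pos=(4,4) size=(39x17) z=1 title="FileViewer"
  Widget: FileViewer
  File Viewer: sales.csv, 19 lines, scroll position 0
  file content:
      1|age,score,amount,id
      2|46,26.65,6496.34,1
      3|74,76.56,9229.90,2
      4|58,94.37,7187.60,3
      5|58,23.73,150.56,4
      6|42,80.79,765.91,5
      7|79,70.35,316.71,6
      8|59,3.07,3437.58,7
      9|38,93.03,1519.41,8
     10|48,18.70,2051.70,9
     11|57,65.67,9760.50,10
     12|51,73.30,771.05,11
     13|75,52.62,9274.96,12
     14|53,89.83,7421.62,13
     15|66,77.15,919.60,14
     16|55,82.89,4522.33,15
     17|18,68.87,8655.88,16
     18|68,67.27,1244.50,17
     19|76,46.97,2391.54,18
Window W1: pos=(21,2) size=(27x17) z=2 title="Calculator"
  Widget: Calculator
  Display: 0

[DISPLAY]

                                     
                                     
       ┏━━━━━━━━━━━━━━━━━━━━━━━━━┓   
       ┃ Calculator              ┃   
━━━━━━━┠─────────────────────────┨   
er     ┃                        0┃   
───────┃┌───┬───┬───┬───┐        ┃   
,amount┃│ 7 │ 8 │ 9 │ ÷ │        ┃   
6496.34┃├───┼───┼───┼───┤        ┃   
9229.90┃│ 4 │ 5 │ 6 │ × │        ┃   
7187.60┃├───┼───┼───┼───┤        ┃   
150.56,┃│ 1 │ 2 │ 3 │ - │        ┃   
765.91,┃├───┼───┼───┼───┤        ┃   
316.71,┃│ 0 │ . │ = │ + │        ┃   
437.58,┃├───┼───┼───┼───┤        ┃   
1519.41┃│ C │ MC│ MR│ M+│        ┃   


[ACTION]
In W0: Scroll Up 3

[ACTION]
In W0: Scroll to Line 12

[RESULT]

                                     
                                     
       ┏━━━━━━━━━━━━━━━━━━━━━━━━━┓   
       ┃ Calculator              ┃   
━━━━━━━┠─────────────────────────┨   
er     ┃                        0┃   
───────┃┌───┬───┬───┬───┐        ┃   
316.71,┃│ 7 │ 8 │ 9 │ ÷ │        ┃   
437.58,┃├───┼───┼───┼───┤        ┃   
1519.41┃│ 4 │ 5 │ 6 │ × │        ┃   
2051.70┃├───┼───┼───┼───┤        ┃   
9760.50┃│ 1 │ 2 │ 3 │ - │        ┃   
771.05,┃├───┼───┼───┼───┤        ┃   
9274.96┃│ 0 │ . │ = │ + │        ┃   
7421.62┃├───┼───┼───┼───┤        ┃   
919.60,┃│ C │ MC│ MR│ M+│        ┃   


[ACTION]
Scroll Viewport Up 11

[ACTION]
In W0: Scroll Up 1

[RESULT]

                                     
                                     
       ┏━━━━━━━━━━━━━━━━━━━━━━━━━┓   
       ┃ Calculator              ┃   
━━━━━━━┠─────────────────────────┨   
er     ┃                        0┃   
───────┃┌───┬───┬───┬───┐        ┃   
765.91,┃│ 7 │ 8 │ 9 │ ÷ │        ┃   
316.71,┃├───┼───┼───┼───┤        ┃   
437.58,┃│ 4 │ 5 │ 6 │ × │        ┃   
1519.41┃├───┼───┼───┼───┤        ┃   
2051.70┃│ 1 │ 2 │ 3 │ - │        ┃   
9760.50┃├───┼───┼───┼───┤        ┃   
771.05,┃│ 0 │ . │ = │ + │        ┃   
9274.96┃├───┼───┼───┼───┤        ┃   
7421.62┃│ C │ MC│ MR│ M+│        ┃   


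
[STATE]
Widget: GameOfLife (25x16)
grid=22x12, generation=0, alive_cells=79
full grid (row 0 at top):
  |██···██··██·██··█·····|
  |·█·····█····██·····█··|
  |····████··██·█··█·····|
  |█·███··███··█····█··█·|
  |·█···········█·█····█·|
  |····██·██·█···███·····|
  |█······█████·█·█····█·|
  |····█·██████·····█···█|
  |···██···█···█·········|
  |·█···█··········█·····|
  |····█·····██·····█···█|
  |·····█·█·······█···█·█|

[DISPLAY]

Gen: 0                   
██···██··██·██··█·····   
·█·····█····██·····█··   
····████··██·█··█·····   
█·███··███··█····█··█·   
·█···········█·█····█·   
····██·██·█···███·····   
█······█████·█·█····█·   
····█·██████·····█···█   
···██···█···█·········   
·█···█··········█·····   
····█·····██·····█···█   
·····█·█·······█···█·█   
                         
                         
                         


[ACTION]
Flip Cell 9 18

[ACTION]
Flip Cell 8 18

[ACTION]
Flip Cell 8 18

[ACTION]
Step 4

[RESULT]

Gen: 4                   
·············██·······   
····█···███··█·█······   
···███··█·············   
····█·█·█·····██······   
····██··█·······█·····   
····█████···██·█······   
·····█··████·███······   
····█··██·██·█········   
···█···██···█·········   
···██·██···█····███···   
·······█···········█··   
····█·█·········██····   
                         
                         
                         


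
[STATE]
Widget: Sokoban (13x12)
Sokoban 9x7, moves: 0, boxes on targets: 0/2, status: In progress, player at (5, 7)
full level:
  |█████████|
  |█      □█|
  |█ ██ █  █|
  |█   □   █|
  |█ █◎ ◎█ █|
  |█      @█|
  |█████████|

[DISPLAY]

█████████    
█      □█    
█ ██ █  █    
█   □   █    
█ █◎ ◎█ █    
█      @█    
█████████    
Moves: 0  0/2
             
             
             
             


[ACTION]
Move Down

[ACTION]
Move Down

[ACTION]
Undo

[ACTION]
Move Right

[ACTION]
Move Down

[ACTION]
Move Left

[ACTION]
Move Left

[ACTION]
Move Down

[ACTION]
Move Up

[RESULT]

█████████    
█      □█    
█ ██ █  █    
█   □   █    
█ █◎ +█ █    
█       █    
█████████    
Moves: 3  0/2
             
             
             
             


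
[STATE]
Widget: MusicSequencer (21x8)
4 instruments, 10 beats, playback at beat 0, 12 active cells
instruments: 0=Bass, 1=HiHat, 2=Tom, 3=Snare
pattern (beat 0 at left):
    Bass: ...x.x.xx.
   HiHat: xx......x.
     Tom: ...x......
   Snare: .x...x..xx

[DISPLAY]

      ▼123456789     
  Bass···█·█·██·     
 HiHat██······█·     
   Tom···█······     
 Snare·█···█··██     
                     
                     
                     


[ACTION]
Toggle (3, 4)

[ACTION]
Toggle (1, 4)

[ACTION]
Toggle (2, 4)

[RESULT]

      ▼123456789     
  Bass···█·█·██·     
 HiHat██··█···█·     
   Tom···██·····     
 Snare·█··██··██     
                     
                     
                     


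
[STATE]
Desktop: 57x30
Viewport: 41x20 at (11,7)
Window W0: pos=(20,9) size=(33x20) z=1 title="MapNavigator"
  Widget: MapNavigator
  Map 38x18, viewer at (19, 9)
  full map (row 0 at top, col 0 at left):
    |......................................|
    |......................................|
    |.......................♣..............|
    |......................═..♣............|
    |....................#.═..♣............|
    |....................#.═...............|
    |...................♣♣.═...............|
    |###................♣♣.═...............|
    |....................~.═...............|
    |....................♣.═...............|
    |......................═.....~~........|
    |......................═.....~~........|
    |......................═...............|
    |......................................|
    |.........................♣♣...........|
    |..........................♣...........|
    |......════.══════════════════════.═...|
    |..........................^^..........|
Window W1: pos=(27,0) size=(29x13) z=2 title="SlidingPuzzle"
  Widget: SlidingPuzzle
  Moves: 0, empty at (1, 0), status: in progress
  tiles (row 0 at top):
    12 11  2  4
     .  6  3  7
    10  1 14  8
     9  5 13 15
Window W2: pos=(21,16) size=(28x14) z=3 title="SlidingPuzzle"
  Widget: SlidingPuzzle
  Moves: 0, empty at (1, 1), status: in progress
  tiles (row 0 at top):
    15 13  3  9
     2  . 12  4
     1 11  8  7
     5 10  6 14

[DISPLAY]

                ┃├────┼────┼────┼────┤   
                ┃│ 10 │  1 │ 14 │  8 │   
         ┏━━━━━━┃├────┼────┼────┼────┤   
         ┃ MapNa┃│  9 │  5 │ 13 │ 15 │   
         ┠──────┃└────┴────┴────┴────┘   
         ┃......┗━━━━━━━━━━━━━━━━━━━━━━━━
         ┃...................♣...........
         ┃..................═..♣.........
         ┃................#.═..♣.........
         ┃┏━━━━━━━━━━━━━━━━━━━━━━━━━━┓...
         ┃┃ SlidingPuzzle            ┃...
         ┃┠──────────────────────────┨...
         ┃┃┌────┬────┬────┬────┐     ┃...
         ┃┃│ 15 │ 13 │  3 │  9 │     ┃...
         ┃┃├────┼────┼────┼────┤     ┃...
         ┃┃│  2 │    │ 12 │  4 │     ┃...
         ┃┃├────┼────┼────┼────┤     ┃...
         ┃┃│  1 │ 11 │  8 │  7 │     ┃...
         ┃┃├────┼────┼────┼────┤     ┃...
         ┃┃│  5 │ 10 │  6 │ 14 │     ┃...


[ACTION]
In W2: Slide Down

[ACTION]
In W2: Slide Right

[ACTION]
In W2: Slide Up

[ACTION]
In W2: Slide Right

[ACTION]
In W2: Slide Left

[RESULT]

                ┃├────┼────┼────┼────┤   
                ┃│ 10 │  1 │ 14 │  8 │   
         ┏━━━━━━┃├────┼────┼────┼────┤   
         ┃ MapNa┃│  9 │  5 │ 13 │ 15 │   
         ┠──────┃└────┴────┴────┴────┘   
         ┃......┗━━━━━━━━━━━━━━━━━━━━━━━━
         ┃...................♣...........
         ┃..................═..♣.........
         ┃................#.═..♣.........
         ┃┏━━━━━━━━━━━━━━━━━━━━━━━━━━┓...
         ┃┃ SlidingPuzzle            ┃...
         ┃┠──────────────────────────┨...
         ┃┃┌────┬────┬────┬────┐     ┃...
         ┃┃│  2 │ 15 │  3 │  9 │     ┃...
         ┃┃├────┼────┼────┼────┤     ┃...
         ┃┃│ 13 │    │ 12 │  4 │     ┃...
         ┃┃├────┼────┼────┼────┤     ┃...
         ┃┃│  1 │ 11 │  8 │  7 │     ┃...
         ┃┃├────┼────┼────┼────┤     ┃...
         ┃┃│  5 │ 10 │  6 │ 14 │     ┃...


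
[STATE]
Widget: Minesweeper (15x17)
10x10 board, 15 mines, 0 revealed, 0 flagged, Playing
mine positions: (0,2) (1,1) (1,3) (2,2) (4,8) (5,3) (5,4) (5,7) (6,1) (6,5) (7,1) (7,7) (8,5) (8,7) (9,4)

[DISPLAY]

■■■■■■■■■■     
■■■■■■■■■■     
■■■■■■■■■■     
■■■■■■■■■■     
■■■■■■■■■■     
■■■■■■■■■■     
■■■■■■■■■■     
■■■■■■■■■■     
■■■■■■■■■■     
■■■■■■■■■■     
               
               
               
               
               
               
               


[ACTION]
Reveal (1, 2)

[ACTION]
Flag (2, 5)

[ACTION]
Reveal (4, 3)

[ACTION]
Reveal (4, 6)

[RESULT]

■■■■■■■■■■     
■■4■■■■■■■     
■■■■■⚑■■■■     
■■■■■■■■■■     
■■■2■■1■■■     
■■■■■■■■■■     
■■■■■■■■■■     
■■■■■■■■■■     
■■■■■■■■■■     
■■■■■■■■■■     
               
               
               
               
               
               
               


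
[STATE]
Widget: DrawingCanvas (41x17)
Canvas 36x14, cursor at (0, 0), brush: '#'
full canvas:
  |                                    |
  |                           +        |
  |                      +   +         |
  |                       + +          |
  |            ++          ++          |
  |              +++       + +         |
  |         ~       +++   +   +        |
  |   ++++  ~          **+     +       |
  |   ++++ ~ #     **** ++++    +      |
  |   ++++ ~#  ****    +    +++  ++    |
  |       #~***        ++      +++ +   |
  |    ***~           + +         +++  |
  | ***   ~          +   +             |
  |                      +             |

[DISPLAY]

+                                        
                           +             
                      +   +              
                       + +               
            ++          ++               
              +++       + +              
         ~       +++   +   +             
   ++++  ~          **+     +            
   ++++ ~ #     **** ++++    +           
   ++++ ~#  ****    +    +++  ++         
       #~***        ++      +++ +        
    ***~           + +         +++       
 ***   ~          +   +                  
                      +                  
                                         
                                         
                                         


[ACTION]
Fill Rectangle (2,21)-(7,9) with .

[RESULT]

+                                        
                           +             
         .............+   +              
         ............. + +               
         .............  ++               
         .............  + +              
         ............. +   +             
   ++++  .............+     +            
   ++++ ~ #     **** ++++    +           
   ++++ ~#  ****    +    +++  ++         
       #~***        ++      +++ +        
    ***~           + +         +++       
 ***   ~          +   +                  
                      +                  
                                         
                                         
                                         


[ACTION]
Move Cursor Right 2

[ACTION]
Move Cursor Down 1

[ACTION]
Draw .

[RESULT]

                                         
  .                        +             
         .............+   +              
         ............. + +               
         .............  ++               
         .............  + +              
         ............. +   +             
   ++++  .............+     +            
   ++++ ~ #     **** ++++    +           
   ++++ ~#  ****    +    +++  ++         
       #~***        ++      +++ +        
    ***~           + +         +++       
 ***   ~          +   +                  
                      +                  
                                         
                                         
                                         


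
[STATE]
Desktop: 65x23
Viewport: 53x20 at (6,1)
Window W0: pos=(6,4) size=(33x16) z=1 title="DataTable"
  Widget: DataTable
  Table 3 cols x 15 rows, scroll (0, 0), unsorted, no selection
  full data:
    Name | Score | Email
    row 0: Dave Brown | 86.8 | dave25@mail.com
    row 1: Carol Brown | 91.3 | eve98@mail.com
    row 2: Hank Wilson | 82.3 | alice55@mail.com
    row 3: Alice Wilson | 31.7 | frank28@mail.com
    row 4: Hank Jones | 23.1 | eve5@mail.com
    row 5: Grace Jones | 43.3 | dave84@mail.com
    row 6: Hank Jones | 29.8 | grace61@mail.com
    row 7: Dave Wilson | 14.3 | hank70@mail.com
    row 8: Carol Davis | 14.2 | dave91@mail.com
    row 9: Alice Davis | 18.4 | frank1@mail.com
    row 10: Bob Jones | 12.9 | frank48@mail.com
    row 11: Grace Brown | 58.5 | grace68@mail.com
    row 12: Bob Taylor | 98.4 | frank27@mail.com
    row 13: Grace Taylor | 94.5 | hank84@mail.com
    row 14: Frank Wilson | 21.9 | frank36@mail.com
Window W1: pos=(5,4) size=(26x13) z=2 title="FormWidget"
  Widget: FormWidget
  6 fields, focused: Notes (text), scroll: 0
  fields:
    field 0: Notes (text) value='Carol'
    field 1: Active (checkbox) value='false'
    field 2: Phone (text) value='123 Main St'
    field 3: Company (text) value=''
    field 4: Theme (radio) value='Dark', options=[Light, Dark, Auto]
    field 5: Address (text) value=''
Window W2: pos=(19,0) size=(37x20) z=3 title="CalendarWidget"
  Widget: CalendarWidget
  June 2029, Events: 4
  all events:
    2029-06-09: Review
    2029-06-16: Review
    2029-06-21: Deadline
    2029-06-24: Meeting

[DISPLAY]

             ┃ CalendarWidget                    ┃   
             ┠───────────────────────────────────┨   
             ┃             June 2029             ┃   
━━━━━━━━━━━━━┃Mo Tu We Th Fr Sa Su               ┃   
 FormWidget  ┃             1  2  3               ┃   
─────────────┃ 4  5  6  7  8  9* 10              ┃   
> Notes:     ┃11 12 13 14 15 16* 17              ┃   
  Active:    ┃18 19 20 21* 22 23 24*             ┃   
  Phone:     ┃25 26 27 28 29 30                  ┃   
  Company:   ┃                                   ┃   
  Theme:     ┃                                   ┃   
  Address:   ┃                                   ┃   
             ┃                                   ┃   
             ┃                                   ┃   
             ┃                                   ┃   
━━━━━━━━━━━━━┃                                   ┃   
┃Carol Davis ┃                                   ┃   
┃Alice Davis ┃                                   ┃   
┗━━━━━━━━━━━━┗━━━━━━━━━━━━━━━━━━━━━━━━━━━━━━━━━━━┛   
                                                     


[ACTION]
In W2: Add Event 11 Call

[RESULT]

             ┃ CalendarWidget                    ┃   
             ┠───────────────────────────────────┨   
             ┃             June 2029             ┃   
━━━━━━━━━━━━━┃Mo Tu We Th Fr Sa Su               ┃   
 FormWidget  ┃             1  2  3               ┃   
─────────────┃ 4  5  6  7  8  9* 10              ┃   
> Notes:     ┃11* 12 13 14 15 16* 17             ┃   
  Active:    ┃18 19 20 21* 22 23 24*             ┃   
  Phone:     ┃25 26 27 28 29 30                  ┃   
  Company:   ┃                                   ┃   
  Theme:     ┃                                   ┃   
  Address:   ┃                                   ┃   
             ┃                                   ┃   
             ┃                                   ┃   
             ┃                                   ┃   
━━━━━━━━━━━━━┃                                   ┃   
┃Carol Davis ┃                                   ┃   
┃Alice Davis ┃                                   ┃   
┗━━━━━━━━━━━━┗━━━━━━━━━━━━━━━━━━━━━━━━━━━━━━━━━━━┛   
                                                     


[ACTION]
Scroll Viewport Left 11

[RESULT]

                   ┃ CalendarWidget                  
                   ┠─────────────────────────────────
                   ┃             June 2029           
     ┏━━━━━━━━━━━━━┃Mo Tu We Th Fr Sa Su             
     ┃ FormWidget  ┃             1  2  3             
     ┠─────────────┃ 4  5  6  7  8  9* 10            
     ┃> Notes:     ┃11* 12 13 14 15 16* 17           
     ┃  Active:    ┃18 19 20 21* 22 23 24*           
     ┃  Phone:     ┃25 26 27 28 29 30                
     ┃  Company:   ┃                                 
     ┃  Theme:     ┃                                 
     ┃  Address:   ┃                                 
     ┃             ┃                                 
     ┃             ┃                                 
     ┃             ┃                                 
     ┗━━━━━━━━━━━━━┃                                 
      ┃Carol Davis ┃                                 
      ┃Alice Davis ┃                                 
      ┗━━━━━━━━━━━━┗━━━━━━━━━━━━━━━━━━━━━━━━━━━━━━━━━
                                                     


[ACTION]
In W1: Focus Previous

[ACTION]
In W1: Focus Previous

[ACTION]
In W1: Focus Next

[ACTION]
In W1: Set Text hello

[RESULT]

                   ┃ CalendarWidget                  
                   ┠─────────────────────────────────
                   ┃             June 2029           
     ┏━━━━━━━━━━━━━┃Mo Tu We Th Fr Sa Su             
     ┃ FormWidget  ┃             1  2  3             
     ┠─────────────┃ 4  5  6  7  8  9* 10            
     ┃  Notes:     ┃11* 12 13 14 15 16* 17           
     ┃  Active:    ┃18 19 20 21* 22 23 24*           
     ┃  Phone:     ┃25 26 27 28 29 30                
     ┃  Company:   ┃                                 
     ┃  Theme:     ┃                                 
     ┃> Address:   ┃                                 
     ┃             ┃                                 
     ┃             ┃                                 
     ┃             ┃                                 
     ┗━━━━━━━━━━━━━┃                                 
      ┃Carol Davis ┃                                 
      ┃Alice Davis ┃                                 
      ┗━━━━━━━━━━━━┗━━━━━━━━━━━━━━━━━━━━━━━━━━━━━━━━━
                                                     
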